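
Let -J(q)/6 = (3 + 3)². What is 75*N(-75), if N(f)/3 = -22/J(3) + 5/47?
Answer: 26425/564 ≈ 46.853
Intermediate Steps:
J(q) = -216 (J(q) = -6*(3 + 3)² = -6*6² = -6*36 = -216)
N(f) = 1057/1692 (N(f) = 3*(-22/(-216) + 5/47) = 3*(-22*(-1/216) + 5*(1/47)) = 3*(11/108 + 5/47) = 3*(1057/5076) = 1057/1692)
75*N(-75) = 75*(1057/1692) = 26425/564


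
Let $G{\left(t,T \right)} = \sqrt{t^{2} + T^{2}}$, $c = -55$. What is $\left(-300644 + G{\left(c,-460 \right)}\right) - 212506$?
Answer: $-513150 + 5 \sqrt{8585} \approx -5.1269 \cdot 10^{5}$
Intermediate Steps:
$G{\left(t,T \right)} = \sqrt{T^{2} + t^{2}}$
$\left(-300644 + G{\left(c,-460 \right)}\right) - 212506 = \left(-300644 + \sqrt{\left(-460\right)^{2} + \left(-55\right)^{2}}\right) - 212506 = \left(-300644 + \sqrt{211600 + 3025}\right) - 212506 = \left(-300644 + \sqrt{214625}\right) - 212506 = \left(-300644 + 5 \sqrt{8585}\right) - 212506 = -513150 + 5 \sqrt{8585}$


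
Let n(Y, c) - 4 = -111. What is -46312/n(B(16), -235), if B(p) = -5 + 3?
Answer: 46312/107 ≈ 432.82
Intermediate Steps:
B(p) = -2
n(Y, c) = -107 (n(Y, c) = 4 - 111 = -107)
-46312/n(B(16), -235) = -46312/(-107) = -46312*(-1/107) = 46312/107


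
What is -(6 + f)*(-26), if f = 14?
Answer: 520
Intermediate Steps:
-(6 + f)*(-26) = -(6 + 14)*(-26) = -20*(-26) = -1*(-520) = 520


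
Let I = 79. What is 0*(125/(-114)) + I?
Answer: 79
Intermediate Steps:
0*(125/(-114)) + I = 0*(125/(-114)) + 79 = 0*(125*(-1/114)) + 79 = 0*(-125/114) + 79 = 0 + 79 = 79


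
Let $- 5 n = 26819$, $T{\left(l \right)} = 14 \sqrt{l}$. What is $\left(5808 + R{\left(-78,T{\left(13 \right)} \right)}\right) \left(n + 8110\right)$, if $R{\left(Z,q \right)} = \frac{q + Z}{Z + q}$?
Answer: $\frac{79763379}{5} \approx 1.5953 \cdot 10^{7}$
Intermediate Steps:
$R{\left(Z,q \right)} = 1$ ($R{\left(Z,q \right)} = \frac{Z + q}{Z + q} = 1$)
$n = - \frac{26819}{5}$ ($n = \left(- \frac{1}{5}\right) 26819 = - \frac{26819}{5} \approx -5363.8$)
$\left(5808 + R{\left(-78,T{\left(13 \right)} \right)}\right) \left(n + 8110\right) = \left(5808 + 1\right) \left(- \frac{26819}{5} + 8110\right) = 5809 \cdot \frac{13731}{5} = \frac{79763379}{5}$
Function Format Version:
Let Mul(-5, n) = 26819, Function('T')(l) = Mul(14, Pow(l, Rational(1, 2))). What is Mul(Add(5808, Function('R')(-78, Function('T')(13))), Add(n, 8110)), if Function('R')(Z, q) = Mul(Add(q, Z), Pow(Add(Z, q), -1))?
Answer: Rational(79763379, 5) ≈ 1.5953e+7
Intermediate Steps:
Function('R')(Z, q) = 1 (Function('R')(Z, q) = Mul(Add(Z, q), Pow(Add(Z, q), -1)) = 1)
n = Rational(-26819, 5) (n = Mul(Rational(-1, 5), 26819) = Rational(-26819, 5) ≈ -5363.8)
Mul(Add(5808, Function('R')(-78, Function('T')(13))), Add(n, 8110)) = Mul(Add(5808, 1), Add(Rational(-26819, 5), 8110)) = Mul(5809, Rational(13731, 5)) = Rational(79763379, 5)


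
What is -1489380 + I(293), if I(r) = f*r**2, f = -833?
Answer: -73001597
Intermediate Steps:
I(r) = -833*r**2
-1489380 + I(293) = -1489380 - 833*293**2 = -1489380 - 833*85849 = -1489380 - 71512217 = -73001597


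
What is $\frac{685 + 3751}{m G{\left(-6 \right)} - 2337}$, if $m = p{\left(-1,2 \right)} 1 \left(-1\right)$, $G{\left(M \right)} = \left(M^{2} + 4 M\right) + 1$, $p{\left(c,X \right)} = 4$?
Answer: $- \frac{4436}{2389} \approx -1.8568$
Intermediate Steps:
$G{\left(M \right)} = 1 + M^{2} + 4 M$
$m = -4$ ($m = 4 \cdot 1 \left(-1\right) = 4 \left(-1\right) = -4$)
$\frac{685 + 3751}{m G{\left(-6 \right)} - 2337} = \frac{685 + 3751}{- 4 \left(1 + \left(-6\right)^{2} + 4 \left(-6\right)\right) - 2337} = \frac{4436}{- 4 \left(1 + 36 - 24\right) - 2337} = \frac{4436}{\left(-4\right) 13 - 2337} = \frac{4436}{-52 - 2337} = \frac{4436}{-2389} = 4436 \left(- \frac{1}{2389}\right) = - \frac{4436}{2389}$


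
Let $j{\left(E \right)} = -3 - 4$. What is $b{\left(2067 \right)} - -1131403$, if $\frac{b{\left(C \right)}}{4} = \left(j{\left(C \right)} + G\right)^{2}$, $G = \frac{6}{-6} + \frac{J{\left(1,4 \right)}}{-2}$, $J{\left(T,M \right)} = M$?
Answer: $1131803$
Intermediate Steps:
$j{\left(E \right)} = -7$ ($j{\left(E \right)} = -3 - 4 = -7$)
$G = -3$ ($G = \frac{6}{-6} + \frac{4}{-2} = 6 \left(- \frac{1}{6}\right) + 4 \left(- \frac{1}{2}\right) = -1 - 2 = -3$)
$b{\left(C \right)} = 400$ ($b{\left(C \right)} = 4 \left(-7 - 3\right)^{2} = 4 \left(-10\right)^{2} = 4 \cdot 100 = 400$)
$b{\left(2067 \right)} - -1131403 = 400 - -1131403 = 400 + 1131403 = 1131803$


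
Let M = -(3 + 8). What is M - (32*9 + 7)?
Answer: -306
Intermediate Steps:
M = -11 (M = -1*11 = -11)
M - (32*9 + 7) = -11 - (32*9 + 7) = -11 - (288 + 7) = -11 - 1*295 = -11 - 295 = -306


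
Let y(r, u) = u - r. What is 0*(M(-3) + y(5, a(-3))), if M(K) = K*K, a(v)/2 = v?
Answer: 0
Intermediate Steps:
a(v) = 2*v
M(K) = K²
0*(M(-3) + y(5, a(-3))) = 0*((-3)² + (2*(-3) - 1*5)) = 0*(9 + (-6 - 5)) = 0*(9 - 11) = 0*(-2) = 0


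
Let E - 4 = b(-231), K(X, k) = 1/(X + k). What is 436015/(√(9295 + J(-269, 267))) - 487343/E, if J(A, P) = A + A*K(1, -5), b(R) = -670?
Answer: 487343/666 + 872030*√36373/36373 ≈ 5304.1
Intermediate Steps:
J(A, P) = 3*A/4 (J(A, P) = A + A/(1 - 5) = A + A/(-4) = A + A*(-¼) = A - A/4 = 3*A/4)
E = -666 (E = 4 - 670 = -666)
436015/(√(9295 + J(-269, 267))) - 487343/E = 436015/(√(9295 + (¾)*(-269))) - 487343/(-666) = 436015/(√(9295 - 807/4)) - 487343*(-1/666) = 436015/(√(36373/4)) + 487343/666 = 436015/((√36373/2)) + 487343/666 = 436015*(2*√36373/36373) + 487343/666 = 872030*√36373/36373 + 487343/666 = 487343/666 + 872030*√36373/36373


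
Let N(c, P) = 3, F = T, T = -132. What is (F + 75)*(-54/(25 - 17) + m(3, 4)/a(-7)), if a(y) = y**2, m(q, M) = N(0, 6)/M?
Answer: 18810/49 ≈ 383.88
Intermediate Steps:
F = -132
m(q, M) = 3/M
(F + 75)*(-54/(25 - 17) + m(3, 4)/a(-7)) = (-132 + 75)*(-54/(25 - 17) + (3/4)/((-7)**2)) = -57*(-54/8 + (3*(1/4))/49) = -57*(-54*1/8 + (3/4)*(1/49)) = -57*(-27/4 + 3/196) = -57*(-330/49) = 18810/49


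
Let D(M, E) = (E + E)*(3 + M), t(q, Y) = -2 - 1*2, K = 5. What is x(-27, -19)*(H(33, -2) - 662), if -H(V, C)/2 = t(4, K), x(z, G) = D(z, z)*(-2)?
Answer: 1695168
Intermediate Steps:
t(q, Y) = -4 (t(q, Y) = -2 - 2 = -4)
D(M, E) = 2*E*(3 + M) (D(M, E) = (2*E)*(3 + M) = 2*E*(3 + M))
x(z, G) = -4*z*(3 + z) (x(z, G) = (2*z*(3 + z))*(-2) = -4*z*(3 + z))
H(V, C) = 8 (H(V, C) = -2*(-4) = 8)
x(-27, -19)*(H(33, -2) - 662) = (-4*(-27)*(3 - 27))*(8 - 662) = -4*(-27)*(-24)*(-654) = -2592*(-654) = 1695168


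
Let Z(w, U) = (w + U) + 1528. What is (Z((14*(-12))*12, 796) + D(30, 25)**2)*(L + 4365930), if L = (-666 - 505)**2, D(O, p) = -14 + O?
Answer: 3235764444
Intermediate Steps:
Z(w, U) = 1528 + U + w (Z(w, U) = (U + w) + 1528 = 1528 + U + w)
L = 1371241 (L = (-1171)**2 = 1371241)
(Z((14*(-12))*12, 796) + D(30, 25)**2)*(L + 4365930) = ((1528 + 796 + (14*(-12))*12) + (-14 + 30)**2)*(1371241 + 4365930) = ((1528 + 796 - 168*12) + 16**2)*5737171 = ((1528 + 796 - 2016) + 256)*5737171 = (308 + 256)*5737171 = 564*5737171 = 3235764444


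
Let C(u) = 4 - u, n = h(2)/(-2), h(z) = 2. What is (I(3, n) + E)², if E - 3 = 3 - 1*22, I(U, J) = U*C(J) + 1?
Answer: 0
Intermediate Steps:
n = -1 (n = 2/(-2) = 2*(-½) = -1)
I(U, J) = 1 + U*(4 - J) (I(U, J) = U*(4 - J) + 1 = 1 + U*(4 - J))
E = -16 (E = 3 + (3 - 1*22) = 3 + (3 - 22) = 3 - 19 = -16)
(I(3, n) + E)² = ((1 - 1*3*(-4 - 1)) - 16)² = ((1 - 1*3*(-5)) - 16)² = ((1 + 15) - 16)² = (16 - 16)² = 0² = 0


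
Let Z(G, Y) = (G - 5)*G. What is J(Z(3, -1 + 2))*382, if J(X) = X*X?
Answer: 13752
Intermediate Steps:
Z(G, Y) = G*(-5 + G) (Z(G, Y) = (-5 + G)*G = G*(-5 + G))
J(X) = X²
J(Z(3, -1 + 2))*382 = (3*(-5 + 3))²*382 = (3*(-2))²*382 = (-6)²*382 = 36*382 = 13752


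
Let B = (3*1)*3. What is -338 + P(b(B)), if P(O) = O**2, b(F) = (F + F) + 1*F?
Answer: 391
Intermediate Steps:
B = 9 (B = 3*3 = 9)
b(F) = 3*F (b(F) = 2*F + F = 3*F)
-338 + P(b(B)) = -338 + (3*9)**2 = -338 + 27**2 = -338 + 729 = 391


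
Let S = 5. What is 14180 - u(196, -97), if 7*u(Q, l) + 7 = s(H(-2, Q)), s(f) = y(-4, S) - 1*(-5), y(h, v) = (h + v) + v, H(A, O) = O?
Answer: 99256/7 ≈ 14179.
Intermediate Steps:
y(h, v) = h + 2*v
s(f) = 11 (s(f) = (-4 + 2*5) - 1*(-5) = (-4 + 10) + 5 = 6 + 5 = 11)
u(Q, l) = 4/7 (u(Q, l) = -1 + (⅐)*11 = -1 + 11/7 = 4/7)
14180 - u(196, -97) = 14180 - 1*4/7 = 14180 - 4/7 = 99256/7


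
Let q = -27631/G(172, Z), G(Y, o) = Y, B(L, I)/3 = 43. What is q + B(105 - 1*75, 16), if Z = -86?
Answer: -5443/172 ≈ -31.645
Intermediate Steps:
B(L, I) = 129 (B(L, I) = 3*43 = 129)
q = -27631/172 ≈ -160.65
q + B(105 - 1*75, 16) = -27631/172 + 129 = -5443/172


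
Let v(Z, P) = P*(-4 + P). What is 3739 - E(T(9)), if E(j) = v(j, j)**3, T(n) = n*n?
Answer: -242620350314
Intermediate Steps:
T(n) = n**2
E(j) = j**3*(-4 + j)**3 (E(j) = (j*(-4 + j))**3 = j**3*(-4 + j)**3)
3739 - E(T(9)) = 3739 - (9**2)**3*(-4 + 9**2)**3 = 3739 - 81**3*(-4 + 81)**3 = 3739 - 531441*77**3 = 3739 - 531441*456533 = 3739 - 1*242620354053 = 3739 - 242620354053 = -242620350314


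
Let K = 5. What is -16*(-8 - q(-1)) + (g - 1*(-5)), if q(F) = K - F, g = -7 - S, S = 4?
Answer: 218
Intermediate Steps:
g = -11 (g = -7 - 1*4 = -7 - 4 = -11)
q(F) = 5 - F
-16*(-8 - q(-1)) + (g - 1*(-5)) = -16*(-8 - (5 - 1*(-1))) + (-11 - 1*(-5)) = -16*(-8 - (5 + 1)) + (-11 + 5) = -16*(-8 - 1*6) - 6 = -16*(-8 - 6) - 6 = -16*(-14) - 6 = 224 - 6 = 218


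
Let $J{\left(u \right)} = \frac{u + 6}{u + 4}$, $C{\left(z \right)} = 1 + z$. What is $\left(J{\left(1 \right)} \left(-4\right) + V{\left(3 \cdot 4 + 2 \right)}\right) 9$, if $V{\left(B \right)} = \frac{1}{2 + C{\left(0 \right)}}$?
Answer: $- \frac{237}{5} \approx -47.4$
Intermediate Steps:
$J{\left(u \right)} = \frac{6 + u}{4 + u}$
$V{\left(B \right)} = \frac{1}{3}$ ($V{\left(B \right)} = \frac{1}{2 + \left(1 + 0\right)} = \frac{1}{2 + 1} = \frac{1}{3}$)
$\left(J{\left(1 \right)} \left(-4\right) + V{\left(3 \cdot 4 + 2 \right)}\right) 9 = \left(\frac{6 + 1}{4 + 1} \left(-4\right) + \frac{1}{3}\right) 9 = \left(\frac{1}{5} \cdot 7 \left(-4\right) + \frac{1}{3}\right) 9 = \left(\frac{7}{5} \left(-4\right) + \frac{1}{3}\right) 9 = \left(- \frac{28}{5} + \frac{1}{3}\right) 9 = \left(- \frac{79}{15}\right) 9 = - \frac{237}{5}$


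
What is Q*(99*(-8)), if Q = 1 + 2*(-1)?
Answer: 792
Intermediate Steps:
Q = -1 (Q = 1 - 2 = -1)
Q*(99*(-8)) = -99*(-8) = -1*(-792) = 792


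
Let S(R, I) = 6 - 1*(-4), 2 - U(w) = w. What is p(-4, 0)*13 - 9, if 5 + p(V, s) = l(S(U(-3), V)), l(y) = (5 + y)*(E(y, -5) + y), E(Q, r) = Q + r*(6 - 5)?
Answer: 2851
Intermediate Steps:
U(w) = 2 - w
S(R, I) = 10 (S(R, I) = 6 + 4 = 10)
E(Q, r) = Q + r (E(Q, r) = Q + r*1 = Q + r)
l(y) = (-5 + 2*y)*(5 + y) (l(y) = (5 + y)*((y - 5) + y) = (5 + y)*((-5 + y) + y) = (5 + y)*(-5 + 2*y) = (-5 + 2*y)*(5 + y))
p(V, s) = 220 (p(V, s) = -5 + (-25 + 2*10² + 5*10) = -5 + (-25 + 2*100 + 50) = -5 + (-25 + 200 + 50) = -5 + 225 = 220)
p(-4, 0)*13 - 9 = 220*13 - 9 = 2860 - 9 = 2851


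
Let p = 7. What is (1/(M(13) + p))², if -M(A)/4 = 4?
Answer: 1/81 ≈ 0.012346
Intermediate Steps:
M(A) = -16 (M(A) = -4*4 = -16)
(1/(M(13) + p))² = (1/(-16 + 7))² = (1/(-9))² = (-⅑)² = 1/81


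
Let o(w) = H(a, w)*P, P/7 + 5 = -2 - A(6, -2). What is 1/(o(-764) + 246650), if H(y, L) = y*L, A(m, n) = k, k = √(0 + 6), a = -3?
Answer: 67171/8251656674 + 4011*√6/4125828337 ≈ 1.0522e-5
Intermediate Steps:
k = √6 ≈ 2.4495
A(m, n) = √6
H(y, L) = L*y
P = -49 - 7*√6 (P = -35 + 7*(-2 - √6) = -35 + (-14 - 7*√6) = -49 - 7*√6 ≈ -66.146)
o(w) = -3*w*(-49 - 7*√6) (o(w) = (w*(-3))*(-49 - 7*√6) = (-3*w)*(-49 - 7*√6) = -3*w*(-49 - 7*√6))
1/(o(-764) + 246650) = 1/(21*(-764)*(7 + √6) + 246650) = 1/((-112308 - 16044*√6) + 246650) = 1/(134342 - 16044*√6)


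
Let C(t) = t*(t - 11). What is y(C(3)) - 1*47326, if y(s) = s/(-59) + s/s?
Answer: -2792151/59 ≈ -47325.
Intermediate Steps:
C(t) = t*(-11 + t)
y(s) = 1 - s/59 (y(s) = s*(-1/59) + 1 = -s/59 + 1 = 1 - s/59)
y(C(3)) - 1*47326 = (1 - 3*(-11 + 3)/59) - 1*47326 = (1 - 3*(-8)/59) - 47326 = (1 - 1/59*(-24)) - 47326 = (1 + 24/59) - 47326 = 83/59 - 47326 = -2792151/59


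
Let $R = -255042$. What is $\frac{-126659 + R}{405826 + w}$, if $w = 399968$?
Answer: $- \frac{381701}{805794} \approx -0.4737$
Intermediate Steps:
$\frac{-126659 + R}{405826 + w} = \frac{-126659 - 255042}{405826 + 399968} = - \frac{381701}{805794}$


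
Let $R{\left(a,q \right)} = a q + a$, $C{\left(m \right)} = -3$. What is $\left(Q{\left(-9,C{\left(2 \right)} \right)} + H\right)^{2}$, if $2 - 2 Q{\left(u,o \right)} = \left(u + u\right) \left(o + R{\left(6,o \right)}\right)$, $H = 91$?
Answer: $1849$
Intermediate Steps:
$R{\left(a,q \right)} = a + a q$
$Q{\left(u,o \right)} = 1 - u \left(6 + 7 o\right)$ ($Q{\left(u,o \right)} = 1 - \frac{\left(u + u\right) \left(o + 6 \left(1 + o\right)\right)}{2} = 1 - \frac{2 u \left(o + \left(6 + 6 o\right)\right)}{2} = 1 - \frac{2 u \left(6 + 7 o\right)}{2} = 1 - u \left(6 + 7 o\right)$)
$\left(Q{\left(-9,C{\left(2 \right)} \right)} + H\right)^{2} = \left(\left(1 - -54 - \left(-21\right) \left(-9\right)\right) + 91\right)^{2} = \left(\left(1 + 54 - 189\right) + 91\right)^{2} = \left(-134 + 91\right)^{2} = \left(-43\right)^{2} = 1849$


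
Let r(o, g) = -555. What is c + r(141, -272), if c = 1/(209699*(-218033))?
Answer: -25375322647186/45721302067 ≈ -555.00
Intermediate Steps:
c = -1/45721302067 (c = (1/209699)*(-1/218033) = -1/45721302067 ≈ -2.1872e-11)
c + r(141, -272) = -1/45721302067 - 555 = -25375322647186/45721302067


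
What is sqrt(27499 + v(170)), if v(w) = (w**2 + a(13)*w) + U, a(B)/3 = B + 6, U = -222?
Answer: sqrt(65867) ≈ 256.65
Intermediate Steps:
a(B) = 18 + 3*B (a(B) = 3*(B + 6) = 3*(6 + B) = 18 + 3*B)
v(w) = -222 + w**2 + 57*w (v(w) = (w**2 + (18 + 3*13)*w) - 222 = (w**2 + (18 + 39)*w) - 222 = (w**2 + 57*w) - 222 = -222 + w**2 + 57*w)
sqrt(27499 + v(170)) = sqrt(27499 + (-222 + 170**2 + 57*170)) = sqrt(27499 + (-222 + 28900 + 9690)) = sqrt(27499 + 38368) = sqrt(65867)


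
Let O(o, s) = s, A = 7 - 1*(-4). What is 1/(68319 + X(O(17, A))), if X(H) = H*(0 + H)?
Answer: 1/68440 ≈ 1.4611e-5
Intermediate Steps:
A = 11 (A = 7 + 4 = 11)
X(H) = H² (X(H) = H*H = H²)
1/(68319 + X(O(17, A))) = 1/(68319 + 11²) = 1/(68319 + 121) = 1/68440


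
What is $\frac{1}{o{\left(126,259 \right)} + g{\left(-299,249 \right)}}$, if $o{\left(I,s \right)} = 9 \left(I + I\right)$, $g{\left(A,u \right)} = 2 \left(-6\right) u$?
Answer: $- \frac{1}{720} \approx -0.0013889$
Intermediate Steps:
$g{\left(A,u \right)} = - 12 u$
$o{\left(I,s \right)} = 18 I$ ($o{\left(I,s \right)} = 9 \cdot 2 I = 18 I$)
$\frac{1}{o{\left(126,259 \right)} + g{\left(-299,249 \right)}} = \frac{1}{18 \cdot 126 - 2988} = \frac{1}{2268 - 2988} = \frac{1}{-720} = - \frac{1}{720}$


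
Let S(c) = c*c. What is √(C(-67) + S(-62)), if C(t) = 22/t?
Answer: 3*√1917138/67 ≈ 61.997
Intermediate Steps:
S(c) = c²
√(C(-67) + S(-62)) = √(22/(-67) + (-62)²) = √(22*(-1/67) + 3844) = √(-22/67 + 3844) = √(257526/67) = 3*√1917138/67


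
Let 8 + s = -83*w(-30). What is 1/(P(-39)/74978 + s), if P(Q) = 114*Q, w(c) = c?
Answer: 37489/93045475 ≈ 0.00040291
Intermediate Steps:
s = 2482 (s = -8 - 83*(-30) = -8 + 2490 = 2482)
1/(P(-39)/74978 + s) = 1/((114*(-39))/74978 + 2482) = 1/(-4446*1/74978 + 2482) = 1/(-2223/37489 + 2482) = 1/(93045475/37489) = 37489/93045475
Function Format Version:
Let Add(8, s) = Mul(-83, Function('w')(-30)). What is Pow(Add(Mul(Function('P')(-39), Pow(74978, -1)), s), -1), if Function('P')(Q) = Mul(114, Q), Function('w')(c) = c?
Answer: Rational(37489, 93045475) ≈ 0.00040291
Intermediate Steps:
s = 2482 (s = Add(-8, Mul(-83, -30)) = Add(-8, 2490) = 2482)
Pow(Add(Mul(Function('P')(-39), Pow(74978, -1)), s), -1) = Pow(Add(Mul(Mul(114, -39), Pow(74978, -1)), 2482), -1) = Pow(Add(Mul(-4446, Rational(1, 74978)), 2482), -1) = Pow(Add(Rational(-2223, 37489), 2482), -1) = Pow(Rational(93045475, 37489), -1) = Rational(37489, 93045475)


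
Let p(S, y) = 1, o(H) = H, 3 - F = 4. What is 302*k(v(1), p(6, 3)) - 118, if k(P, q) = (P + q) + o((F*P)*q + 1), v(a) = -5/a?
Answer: 486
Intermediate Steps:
F = -1 (F = 3 - 1*4 = 3 - 4 = -1)
k(P, q) = 1 + P + q - P*q (k(P, q) = (P + q) + ((-P)*q + 1) = (P + q) + (-P*q + 1) = (P + q) + (1 - P*q) = 1 + P + q - P*q)
302*k(v(1), p(6, 3)) - 118 = 302*(1 - 5/1 + 1 - 1*(-5/1)*1) - 118 = 302*(1 - 5*1 + 1 - 1*(-5*1)*1) - 118 = 302*(1 - 5 + 1 - 1*(-5)*1) - 118 = 302*(1 - 5 + 1 + 5) - 118 = 302*2 - 118 = 604 - 118 = 486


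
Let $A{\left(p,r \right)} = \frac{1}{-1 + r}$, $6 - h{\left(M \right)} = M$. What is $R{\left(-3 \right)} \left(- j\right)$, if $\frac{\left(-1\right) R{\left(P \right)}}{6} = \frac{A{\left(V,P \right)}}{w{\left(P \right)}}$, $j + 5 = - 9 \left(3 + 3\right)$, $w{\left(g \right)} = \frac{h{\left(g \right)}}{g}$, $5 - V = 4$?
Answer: $- \frac{59}{2} \approx -29.5$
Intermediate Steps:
$V = 1$ ($V = 5 - 4 = 1$)
$h{\left(M \right)} = 6 - M$
$w{\left(g \right)} = \frac{6 - g}{g}$
$j = -59$ ($j = -5 - 9 \left(3 + 3\right) = -5 - 54 = -59$)
$R{\left(P \right)} = - \frac{6 P}{\left(-1 + P\right) \left(6 - P\right)}$ ($R{\left(P \right)} = - 6 \frac{1}{\left(-1 + P\right) \frac{6 - P}{P}} = - 6 \frac{P \frac{1}{6 - P}}{-1 + P} = - 6 \frac{P}{\left(-1 + P\right) \left(6 - P\right)} = - \frac{6 P}{\left(-1 + P\right) \left(6 - P\right)}$)
$R{\left(-3 \right)} \left(- j\right) = 6 \left(-3\right) \frac{1}{-1 - 3} \frac{1}{-6 - 3} \left(\left(-1\right) \left(-59\right)\right) = 6 \left(-3\right) \frac{1}{-4} \frac{1}{-9} \cdot 59 = 6 \left(-3\right) \left(- \frac{1}{4}\right) \left(- \frac{1}{9}\right) 59 = \left(- \frac{1}{2}\right) 59 = - \frac{59}{2}$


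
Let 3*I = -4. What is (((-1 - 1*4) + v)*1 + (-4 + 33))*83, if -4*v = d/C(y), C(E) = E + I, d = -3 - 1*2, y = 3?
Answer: 8217/4 ≈ 2054.3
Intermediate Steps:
I = -4/3 (I = (⅓)*(-4) = -4/3 ≈ -1.3333)
d = -5 (d = -3 - 2 = -5)
C(E) = -4/3 + E (C(E) = E - 4/3 = -4/3 + E)
v = ¾ (v = -(-5)/(4*(-4/3 + 3)) = -(-5)/(4*5/3) = -(-5)*3/(4*5) = -¼*(-3) = ¾ ≈ 0.75000)
(((-1 - 1*4) + v)*1 + (-4 + 33))*83 = (((-1 - 1*4) + ¾)*1 + (-4 + 33))*83 = (((-1 - 4) + ¾)*1 + 29)*83 = ((-5 + ¾)*1 + 29)*83 = (-17/4*1 + 29)*83 = (-17/4 + 29)*83 = (99/4)*83 = 8217/4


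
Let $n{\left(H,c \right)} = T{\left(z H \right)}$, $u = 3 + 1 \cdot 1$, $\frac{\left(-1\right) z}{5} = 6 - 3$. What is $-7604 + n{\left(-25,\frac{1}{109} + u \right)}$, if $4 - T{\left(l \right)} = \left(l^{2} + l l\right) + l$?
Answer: $-289225$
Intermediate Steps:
$z = -15$ ($z = - 5 \left(6 - 3\right) = \left(-5\right) 3 = -15$)
$u = 4$ ($u = 3 + 1 = 4$)
$T{\left(l \right)} = 4 - l - 2 l^{2}$ ($T{\left(l \right)} = 4 - \left(\left(l^{2} + l l\right) + l\right) = 4 - \left(\left(l^{2} + l^{2}\right) + l\right) = 4 - \left(2 l^{2} + l\right) = 4 - \left(l + 2 l^{2}\right) = 4 - l - 2 l^{2}$)
$n{\left(H,c \right)} = 4 - 450 H^{2} + 15 H$ ($n{\left(H,c \right)} = 4 - - 15 H - 2 \left(- 15 H\right)^{2} = 4 + 15 H - 2 \cdot 225 H^{2} = 4 + 15 H - 450 H^{2} = 4 - 450 H^{2} + 15 H$)
$-7604 + n{\left(-25,\frac{1}{109} + u \right)} = -7604 + \left(4 - 450 \left(-25\right)^{2} + 15 \left(-25\right)\right) = -7604 - 281621 = -289225$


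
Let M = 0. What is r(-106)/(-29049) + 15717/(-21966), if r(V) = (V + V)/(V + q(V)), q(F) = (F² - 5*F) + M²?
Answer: -8370316783/11698322790 ≈ -0.71551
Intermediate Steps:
q(F) = F² - 5*F (q(F) = (F² - 5*F) + 0² = (F² - 5*F) + 0 = F² - 5*F)
r(V) = 2*V/(V + V*(-5 + V)) (r(V) = (V + V)/(V + V*(-5 + V)) = (2*V)/(V + V*(-5 + V)) = 2*V/(V + V*(-5 + V)))
r(-106)/(-29049) + 15717/(-21966) = (2/(-4 - 106))/(-29049) + 15717/(-21966) = (2/(-110))*(-1/29049) + 15717*(-1/21966) = (2*(-1/110))*(-1/29049) - 5239/7322 = -1/55*(-1/29049) - 5239/7322 = 1/1597695 - 5239/7322 = -8370316783/11698322790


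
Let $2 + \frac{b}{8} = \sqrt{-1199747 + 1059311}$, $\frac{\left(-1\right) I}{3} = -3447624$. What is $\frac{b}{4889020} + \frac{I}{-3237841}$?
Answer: $- \frac{12641639967724}{3957467351455} + \frac{12 i \sqrt{3901}}{1222255} \approx -3.1944 + 0.00061321 i$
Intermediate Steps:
$I = 10342872$ ($I = \left(-3\right) \left(-3447624\right) = 10342872$)
$b = -16 + 48 i \sqrt{3901}$ ($b = -16 + 8 \sqrt{-1199747 + 1059311} = -16 + 8 \sqrt{-140436} = -16 + 8 \cdot 6 i \sqrt{3901} = -16 + 48 i \sqrt{3901} \approx -16.0 + 2998.0 i$)
$\frac{b}{4889020} + \frac{I}{-3237841} = \frac{-16 + 48 i \sqrt{3901}}{4889020} + \frac{10342872}{-3237841} = \left(-16 + 48 i \sqrt{3901}\right) \frac{1}{4889020} + 10342872 \left(- \frac{1}{3237841}\right) = \left(- \frac{4}{1222255} + \frac{12 i \sqrt{3901}}{1222255}\right) - \frac{10342872}{3237841} = - \frac{12641639967724}{3957467351455} + \frac{12 i \sqrt{3901}}{1222255}$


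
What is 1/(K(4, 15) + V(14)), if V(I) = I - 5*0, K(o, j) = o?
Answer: 1/18 ≈ 0.055556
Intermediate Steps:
V(I) = I (V(I) = I + 0 = I)
1/(K(4, 15) + V(14)) = 1/(4 + 14) = 1/18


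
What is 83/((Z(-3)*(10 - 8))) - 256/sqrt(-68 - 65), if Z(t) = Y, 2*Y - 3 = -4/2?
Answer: 83 + 256*I*sqrt(133)/133 ≈ 83.0 + 22.198*I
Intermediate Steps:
Y = 1/2 (Y = 3/2 + (-4/2)/2 = 3/2 + (-4*1/2)/2 = 3/2 + (1/2)*(-2) = 3/2 - 1 = 1/2 ≈ 0.50000)
Z(t) = 1/2
83/((Z(-3)*(10 - 8))) - 256/sqrt(-68 - 65) = 83/(((10 - 8)/2)) - 256/sqrt(-68 - 65) = 83/(((1/2)*2)) - 256*(-I*sqrt(133)/133) = 83/1 - 256*(-I*sqrt(133)/133) = 83*1 - (-256)*I*sqrt(133)/133 = 83 + 256*I*sqrt(133)/133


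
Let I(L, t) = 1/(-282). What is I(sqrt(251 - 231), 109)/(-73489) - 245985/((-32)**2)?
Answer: -2548884024253/10610635776 ≈ -240.22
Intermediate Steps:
I(L, t) = -1/282
I(sqrt(251 - 231), 109)/(-73489) - 245985/((-32)**2) = -1/282/(-73489) - 245985/((-32)**2) = -1/282*(-1/73489) - 245985/1024 = 1/20723898 - 245985*1/1024 = 1/20723898 - 245985/1024 = -2548884024253/10610635776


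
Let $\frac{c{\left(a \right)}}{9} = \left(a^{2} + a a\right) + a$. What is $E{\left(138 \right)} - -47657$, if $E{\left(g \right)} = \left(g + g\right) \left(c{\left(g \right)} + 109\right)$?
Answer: $95031125$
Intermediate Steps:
$c{\left(a \right)} = 9 a + 18 a^{2}$ ($c{\left(a \right)} = 9 \left(\left(a^{2} + a a\right) + a\right) = 9 \left(\left(a^{2} + a^{2}\right) + a\right) = 9 \left(2 a^{2} + a\right) = 9 \left(a + 2 a^{2}\right) = 9 a + 18 a^{2}$)
$E{\left(g \right)} = 2 g \left(109 + 9 g \left(1 + 2 g\right)\right)$ ($E{\left(g \right)} = \left(g + g\right) \left(9 g \left(1 + 2 g\right) + 109\right) = 2 g \left(109 + 9 g \left(1 + 2 g\right)\right)$)
$E{\left(138 \right)} - -47657 = 2 \cdot 138 \left(109 + 9 \cdot 138 \left(1 + 2 \cdot 138\right)\right) - -47657 = 2 \cdot 138 \left(109 + 9 \cdot 138 \left(1 + 276\right)\right) + 47657 = 2 \cdot 138 \left(109 + 9 \cdot 138 \cdot 277\right) + 47657 = 2 \cdot 138 \left(109 + 344034\right) + 47657 = 2 \cdot 138 \cdot 344143 + 47657 = 94983468 + 47657 = 95031125$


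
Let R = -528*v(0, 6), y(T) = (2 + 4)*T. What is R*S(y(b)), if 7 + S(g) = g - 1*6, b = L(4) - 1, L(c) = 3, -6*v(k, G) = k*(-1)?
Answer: 0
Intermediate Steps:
v(k, G) = k/6 (v(k, G) = -k*(-1)/6 = -(-1)*k/6 = k/6)
b = 2 (b = 3 - 1 = 2)
y(T) = 6*T
S(g) = -13 + g (S(g) = -7 + (g - 1*6) = -7 + (g - 6) = -7 + (-6 + g) = -13 + g)
R = 0 (R = -88*0 = -528*0 = 0)
R*S(y(b)) = 0*(-13 + 6*2) = 0*(-13 + 12) = 0*(-1) = 0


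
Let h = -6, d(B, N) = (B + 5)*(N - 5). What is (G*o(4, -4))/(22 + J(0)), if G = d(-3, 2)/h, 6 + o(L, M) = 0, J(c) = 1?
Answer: -6/23 ≈ -0.26087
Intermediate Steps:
d(B, N) = (-5 + N)*(5 + B) (d(B, N) = (5 + B)*(-5 + N) = (-5 + N)*(5 + B))
o(L, M) = -6 (o(L, M) = -6 + 0 = -6)
G = 1 (G = (-25 - 5*(-3) + 5*2 - 3*2)/(-6) = (-25 + 15 + 10 - 6)*(-⅙) = -6*(-⅙) = 1)
(G*o(4, -4))/(22 + J(0)) = (1*(-6))/(22 + 1) = -6/23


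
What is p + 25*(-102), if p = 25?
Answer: -2525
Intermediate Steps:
p + 25*(-102) = 25 + 25*(-102) = 25 - 2550 = -2525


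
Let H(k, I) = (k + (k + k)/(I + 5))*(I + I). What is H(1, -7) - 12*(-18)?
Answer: 216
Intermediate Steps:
H(k, I) = 2*I*(k + 2*k/(5 + I)) (H(k, I) = (k + (2*k)/(5 + I))*(2*I) = (k + 2*k/(5 + I))*(2*I) = 2*I*(k + 2*k/(5 + I)))
H(1, -7) - 12*(-18) = 2*(-7)*1*(7 - 7)/(5 - 7) - 12*(-18) = 2*(-7)*1*0/(-2) + 216 = 2*(-7)*1*(-½)*0 + 216 = 0 + 216 = 216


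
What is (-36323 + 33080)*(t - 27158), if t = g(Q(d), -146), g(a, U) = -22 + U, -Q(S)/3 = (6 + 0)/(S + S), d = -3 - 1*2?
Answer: 88618218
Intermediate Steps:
d = -5 (d = -3 - 2 = -5)
Q(S) = -9/S (Q(S) = -3*(6 + 0)/(S + S) = -18/(2*S) = -18*1/(2*S) = -9/S)
t = -168 (t = -22 - 146 = -168)
(-36323 + 33080)*(t - 27158) = (-36323 + 33080)*(-168 - 27158) = -3243*(-27326) = 88618218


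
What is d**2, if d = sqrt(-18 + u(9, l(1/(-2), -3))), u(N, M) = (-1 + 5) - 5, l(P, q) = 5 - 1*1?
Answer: -19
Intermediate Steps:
l(P, q) = 4 (l(P, q) = 5 - 1 = 4)
u(N, M) = -1 (u(N, M) = 4 - 5 = -1)
d = I*sqrt(19) (d = sqrt(-18 - 1) = sqrt(-19) = I*sqrt(19) ≈ 4.3589*I)
d**2 = (I*sqrt(19))**2 = -19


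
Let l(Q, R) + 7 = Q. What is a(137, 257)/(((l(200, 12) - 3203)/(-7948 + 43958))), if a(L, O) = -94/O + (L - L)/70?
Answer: 338494/77357 ≈ 4.3757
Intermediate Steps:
l(Q, R) = -7 + Q
a(L, O) = -94/O (a(L, O) = -94/O + 0*(1/70) = -94/O + 0 = -94/O)
a(137, 257)/(((l(200, 12) - 3203)/(-7948 + 43958))) = (-94/257)/((((-7 + 200) - 3203)/(-7948 + 43958))) = (-94*1/257)/(((193 - 3203)/36010)) = -94/(257*((-3010*1/36010))) = -94/(257*(-301/3601)) = -94/257*(-3601/301) = 338494/77357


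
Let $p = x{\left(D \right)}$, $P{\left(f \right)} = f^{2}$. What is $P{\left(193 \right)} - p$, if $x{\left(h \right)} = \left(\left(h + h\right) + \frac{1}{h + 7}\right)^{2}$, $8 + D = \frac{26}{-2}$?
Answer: $\frac{6953883}{196} \approx 35479.0$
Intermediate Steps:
$D = -21$ ($D = -8 + \frac{26}{-2} = -8 + 26 \left(- \frac{1}{2}\right) = -8 - 13 = -21$)
$x{\left(h \right)} = \left(\frac{1}{7 + h} + 2 h\right)^{2}$ ($x{\left(h \right)} = \left(2 h + \frac{1}{7 + h}\right)^{2} = \left(\frac{1}{7 + h} + 2 h\right)^{2}$)
$p = \frac{346921}{196}$ ($p = \frac{\left(1 + 2 \left(-21\right)^{2} + 14 \left(-21\right)\right)^{2}}{\left(7 - 21\right)^{2}} = \frac{\left(1 + 2 \cdot 441 - 294\right)^{2}}{196} = \frac{\left(1 + 882 - 294\right)^{2}}{196} = \frac{589^{2}}{196} = \frac{1}{196} \cdot 346921 = \frac{346921}{196} \approx 1770.0$)
$P{\left(193 \right)} - p = 193^{2} - \frac{346921}{196} = 37249 - \frac{346921}{196} = \frac{6953883}{196}$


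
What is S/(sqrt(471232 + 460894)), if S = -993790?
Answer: -496895*sqrt(932126)/466063 ≈ -1029.3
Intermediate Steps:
S/(sqrt(471232 + 460894)) = -993790/sqrt(471232 + 460894) = -993790*sqrt(932126)/932126 = -496895*sqrt(932126)/466063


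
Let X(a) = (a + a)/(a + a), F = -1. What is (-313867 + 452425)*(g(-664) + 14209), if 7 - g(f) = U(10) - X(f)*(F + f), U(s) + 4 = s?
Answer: 1876768110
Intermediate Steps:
U(s) = -4 + s
X(a) = 1 (X(a) = (2*a)/((2*a)) = (2*a)*(1/(2*a)) = 1)
g(f) = f (g(f) = 7 - ((-4 + 10) - (-1 + f)) = 7 - (6 - (-1 + f)) = 7 - (6 + (1 - f)) = 7 - (7 - f) = 7 + (-7 + f) = f)
(-313867 + 452425)*(g(-664) + 14209) = (-313867 + 452425)*(-664 + 14209) = 138558*13545 = 1876768110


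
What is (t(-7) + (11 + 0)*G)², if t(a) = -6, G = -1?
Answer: 289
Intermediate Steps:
(t(-7) + (11 + 0)*G)² = (-6 + (11 + 0)*(-1))² = (-6 + 11*(-1))² = (-6 - 11)² = (-17)² = 289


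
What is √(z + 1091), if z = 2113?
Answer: 6*√89 ≈ 56.604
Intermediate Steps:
√(z + 1091) = √(2113 + 1091) = √3204 = 6*√89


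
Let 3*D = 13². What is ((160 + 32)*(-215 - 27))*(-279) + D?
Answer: 38890537/3 ≈ 1.2964e+7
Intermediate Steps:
D = 169/3 (D = (⅓)*13² = (⅓)*169 = 169/3 ≈ 56.333)
((160 + 32)*(-215 - 27))*(-279) + D = ((160 + 32)*(-215 - 27))*(-279) + 169/3 = (192*(-242))*(-279) + 169/3 = -46464*(-279) + 169/3 = 12963456 + 169/3 = 38890537/3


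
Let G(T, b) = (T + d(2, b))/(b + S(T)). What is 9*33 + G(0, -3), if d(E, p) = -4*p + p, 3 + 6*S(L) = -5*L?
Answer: 2061/7 ≈ 294.43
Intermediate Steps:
S(L) = -1/2 - 5*L/6 (S(L) = -1/2 + (-5*L)/6 = -1/2 - 5*L/6)
d(E, p) = -3*p
G(T, b) = (T - 3*b)/(-1/2 + b - 5*T/6) (G(T, b) = (T - 3*b)/(b + (-1/2 - 5*T/6)) = (T - 3*b)/(-1/2 + b - 5*T/6))
9*33 + G(0, -3) = 9*33 + 6*(-1*0 + 3*(-3))/(3 - 6*(-3) + 5*0) = 297 + 6*(0 - 9)/(3 + 18 + 0) = 297 + 6*(-9)/21 = 297 + 6*(1/21)*(-9) = 297 - 18/7 = 2061/7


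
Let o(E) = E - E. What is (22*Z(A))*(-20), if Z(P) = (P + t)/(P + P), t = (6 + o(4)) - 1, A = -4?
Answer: 55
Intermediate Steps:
o(E) = 0
t = 5 (t = (6 + 0) - 1 = 6 - 1 = 5)
Z(P) = (5 + P)/(2*P) (Z(P) = (P + 5)/(P + P) = (5 + P)/((2*P)) = (5 + P)*(1/(2*P)) = (5 + P)/(2*P))
(22*Z(A))*(-20) = (22*((½)*(5 - 4)/(-4)))*(-20) = (22*((½)*(-¼)*1))*(-20) = (22*(-⅛))*(-20) = -11/4*(-20) = 55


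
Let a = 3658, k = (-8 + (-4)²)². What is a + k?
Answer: 3722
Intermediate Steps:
k = 64 (k = (-8 + 16)² = 8² = 64)
a + k = 3658 + 64 = 3722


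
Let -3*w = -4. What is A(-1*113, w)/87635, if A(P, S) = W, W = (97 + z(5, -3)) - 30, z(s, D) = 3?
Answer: 14/17527 ≈ 0.00079877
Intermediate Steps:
w = 4/3 (w = -⅓*(-4) = 4/3 ≈ 1.3333)
W = 70 (W = (97 + 3) - 30 = 100 - 30 = 70)
A(P, S) = 70
A(-1*113, w)/87635 = 70/87635 = 70*(1/87635) = 14/17527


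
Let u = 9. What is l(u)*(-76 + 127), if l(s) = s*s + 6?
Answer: 4437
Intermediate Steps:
l(s) = 6 + s² (l(s) = s² + 6 = 6 + s²)
l(u)*(-76 + 127) = (6 + 9²)*(-76 + 127) = (6 + 81)*51 = 87*51 = 4437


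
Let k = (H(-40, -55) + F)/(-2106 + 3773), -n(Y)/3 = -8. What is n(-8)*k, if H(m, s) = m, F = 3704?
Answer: 87936/1667 ≈ 52.751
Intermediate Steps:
n(Y) = 24 (n(Y) = -3*(-8) = 24)
k = 3664/1667 (k = (-40 + 3704)/(-2106 + 3773) = 3664/1667 ≈ 2.1980)
n(-8)*k = 24*(3664/1667) = 87936/1667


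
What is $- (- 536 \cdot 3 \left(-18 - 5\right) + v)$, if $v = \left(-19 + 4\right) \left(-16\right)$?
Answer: $-37224$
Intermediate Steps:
$v = 240$ ($v = \left(-15\right) \left(-16\right) = 240$)
$- (- 536 \cdot 3 \left(-18 - 5\right) + v) = - (- 536 \cdot 3 \left(-18 - 5\right) + 240) = - (- 536 \cdot 3 \left(-23\right) + 240) = - (\left(-536\right) \left(-69\right) + 240) = - (36984 + 240) = \left(-1\right) 37224 = -37224$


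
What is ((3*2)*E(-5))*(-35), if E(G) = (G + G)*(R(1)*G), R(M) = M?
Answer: -10500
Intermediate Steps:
E(G) = 2*G² (E(G) = (G + G)*(1*G) = (2*G)*G = 2*G²)
((3*2)*E(-5))*(-35) = ((3*2)*(2*(-5)²))*(-35) = (6*(2*25))*(-35) = (6*50)*(-35) = 300*(-35) = -10500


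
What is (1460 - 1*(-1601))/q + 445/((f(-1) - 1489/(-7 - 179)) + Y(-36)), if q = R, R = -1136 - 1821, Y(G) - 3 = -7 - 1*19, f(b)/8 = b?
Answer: -257842787/12647089 ≈ -20.388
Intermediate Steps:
f(b) = 8*b
Y(G) = -23 (Y(G) = 3 + (-7 - 1*19) = 3 + (-7 - 19) = 3 - 26 = -23)
R = -2957
q = -2957
(1460 - 1*(-1601))/q + 445/((f(-1) - 1489/(-7 - 179)) + Y(-36)) = (1460 - 1*(-1601))/(-2957) + 445/((8*(-1) - 1489/(-7 - 179)) - 23) = (1460 + 1601)*(-1/2957) + 445/((-8 - 1489/(-186)) - 23) = 3061*(-1/2957) + 445/((-8 - 1489*(-1/186)) - 23) = -3061/2957 + 445/((-8 + 1489/186) - 23) = -3061/2957 + 445/(1/186 - 23) = -3061/2957 + 445/(-4277/186) = -3061/2957 + 445*(-186/4277) = -3061/2957 - 82770/4277 = -257842787/12647089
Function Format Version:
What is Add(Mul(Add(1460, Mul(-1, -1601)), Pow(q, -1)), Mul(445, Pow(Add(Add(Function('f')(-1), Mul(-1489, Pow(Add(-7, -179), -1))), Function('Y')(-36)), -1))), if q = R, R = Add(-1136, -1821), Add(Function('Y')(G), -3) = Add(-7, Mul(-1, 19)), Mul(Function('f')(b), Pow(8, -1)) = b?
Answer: Rational(-257842787, 12647089) ≈ -20.388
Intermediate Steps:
Function('f')(b) = Mul(8, b)
Function('Y')(G) = -23 (Function('Y')(G) = Add(3, Add(-7, Mul(-1, 19))) = Add(3, Add(-7, -19)) = Add(3, -26) = -23)
R = -2957
q = -2957
Add(Mul(Add(1460, Mul(-1, -1601)), Pow(q, -1)), Mul(445, Pow(Add(Add(Function('f')(-1), Mul(-1489, Pow(Add(-7, -179), -1))), Function('Y')(-36)), -1))) = Add(Mul(Add(1460, Mul(-1, -1601)), Pow(-2957, -1)), Mul(445, Pow(Add(Add(Mul(8, -1), Mul(-1489, Pow(Add(-7, -179), -1))), -23), -1))) = Add(Mul(Add(1460, 1601), Rational(-1, 2957)), Mul(445, Pow(Add(Add(-8, Mul(-1489, Pow(-186, -1))), -23), -1))) = Add(Mul(3061, Rational(-1, 2957)), Mul(445, Pow(Add(Add(-8, Mul(-1489, Rational(-1, 186))), -23), -1))) = Add(Rational(-3061, 2957), Mul(445, Pow(Add(Add(-8, Rational(1489, 186)), -23), -1))) = Add(Rational(-3061, 2957), Mul(445, Pow(Add(Rational(1, 186), -23), -1))) = Add(Rational(-3061, 2957), Mul(445, Pow(Rational(-4277, 186), -1))) = Add(Rational(-3061, 2957), Mul(445, Rational(-186, 4277))) = Add(Rational(-3061, 2957), Rational(-82770, 4277)) = Rational(-257842787, 12647089)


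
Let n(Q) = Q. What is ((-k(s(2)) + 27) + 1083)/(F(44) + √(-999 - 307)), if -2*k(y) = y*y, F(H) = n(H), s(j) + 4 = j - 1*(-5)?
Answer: 24519/1621 - 2229*I*√1306/6484 ≈ 15.126 - 12.423*I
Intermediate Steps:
s(j) = 1 + j (s(j) = -4 + (j - 1*(-5)) = -4 + (j + 5) = -4 + (5 + j) = 1 + j)
F(H) = H
k(y) = -y²/2 (k(y) = -y*y/2 = -y²/2)
((-k(s(2)) + 27) + 1083)/(F(44) + √(-999 - 307)) = ((-(-1)*(1 + 2)²/2 + 27) + 1083)/(44 + √(-999 - 307)) = ((-(-1)*3²/2 + 27) + 1083)/(44 + √(-1306)) = ((-(-1)*9/2 + 27) + 1083)/(44 + I*√1306) = ((-1*(-9/2) + 27) + 1083)/(44 + I*√1306) = ((9/2 + 27) + 1083)/(44 + I*√1306) = (63/2 + 1083)/(44 + I*√1306) = 2229/(2*(44 + I*√1306))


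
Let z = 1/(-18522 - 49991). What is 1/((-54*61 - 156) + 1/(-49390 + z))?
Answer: -3383857071/11674306963463 ≈ -0.00028986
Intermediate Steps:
z = -1/68513 (z = 1/(-68513) = -1/68513 ≈ -1.4596e-5)
1/((-54*61 - 156) + 1/(-49390 + z)) = 1/((-54*61 - 156) + 1/(-49390 - 1/68513)) = 1/((-3294 - 156) + 1/(-3383857071/68513)) = 1/(-3450 - 68513/3383857071) = 1/(-11674306963463/3383857071) = -3383857071/11674306963463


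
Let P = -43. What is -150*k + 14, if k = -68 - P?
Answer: 3764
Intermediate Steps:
k = -25 (k = -68 - 1*(-43) = -68 + 43 = -25)
-150*k + 14 = -150*(-25) + 14 = 3750 + 14 = 3764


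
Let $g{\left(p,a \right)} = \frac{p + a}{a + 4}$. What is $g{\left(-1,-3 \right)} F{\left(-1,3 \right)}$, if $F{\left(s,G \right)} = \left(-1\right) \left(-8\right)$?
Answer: $-32$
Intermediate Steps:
$F{\left(s,G \right)} = 8$
$g{\left(p,a \right)} = \frac{a + p}{4 + a}$
$g{\left(-1,-3 \right)} F{\left(-1,3 \right)} = \frac{-3 - 1}{4 - 3} \cdot 8 = 1^{-1} \left(-4\right) 8 = 1 \left(-4\right) 8 = \left(-4\right) 8 = -32$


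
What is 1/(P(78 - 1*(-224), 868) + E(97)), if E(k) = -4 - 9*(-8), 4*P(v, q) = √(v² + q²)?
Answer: -16/11333 + 2*√211157/192661 ≈ 0.0033584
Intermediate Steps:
P(v, q) = √(q² + v²)/4 (P(v, q) = √(v² + q²)/4 = √(q² + v²)/4)
E(k) = 68 (E(k) = -4 + 72 = 68)
1/(P(78 - 1*(-224), 868) + E(97)) = 1/(√(868² + (78 - 1*(-224))²)/4 + 68) = 1/(√(753424 + (78 + 224)²)/4 + 68) = 1/(√(753424 + 302²)/4 + 68) = 1/(√(753424 + 91204)/4 + 68) = 1/(√844628/4 + 68) = 1/((2*√211157)/4 + 68) = 1/(√211157/2 + 68) = 1/(68 + √211157/2)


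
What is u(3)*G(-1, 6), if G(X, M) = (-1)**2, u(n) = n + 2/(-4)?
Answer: 5/2 ≈ 2.5000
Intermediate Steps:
u(n) = -1/2 + n (u(n) = n + 2*(-1/4) = n - 1/2 = -1/2 + n)
G(X, M) = 1
u(3)*G(-1, 6) = (-1/2 + 3)*1 = (5/2)*1 = 5/2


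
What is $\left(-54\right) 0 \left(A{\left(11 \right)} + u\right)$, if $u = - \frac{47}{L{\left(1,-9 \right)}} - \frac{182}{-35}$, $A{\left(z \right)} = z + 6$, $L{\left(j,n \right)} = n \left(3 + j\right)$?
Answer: $0$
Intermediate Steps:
$A{\left(z \right)} = 6 + z$
$u = \frac{1171}{180}$ ($u = - \frac{47}{\left(-9\right) \left(3 + 1\right)} - \frac{182}{-35} = - \frac{47}{\left(-9\right) 4} - - \frac{26}{5} = - \frac{47}{-36} + \frac{26}{5} = \left(-47\right) \left(- \frac{1}{36}\right) + \frac{26}{5} = \frac{47}{36} + \frac{26}{5} = \frac{1171}{180} \approx 6.5056$)
$\left(-54\right) 0 \left(A{\left(11 \right)} + u\right) = \left(-54\right) 0 \left(\left(6 + 11\right) + \frac{1171}{180}\right) = 0 \left(17 + \frac{1171}{180}\right) = 0 \cdot \frac{4231}{180} = 0$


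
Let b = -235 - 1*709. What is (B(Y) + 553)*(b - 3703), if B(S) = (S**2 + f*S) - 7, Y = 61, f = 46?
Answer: -32868231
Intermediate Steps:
B(S) = -7 + S**2 + 46*S (B(S) = (S**2 + 46*S) - 7 = -7 + S**2 + 46*S)
b = -944 (b = -235 - 709 = -944)
(B(Y) + 553)*(b - 3703) = ((-7 + 61**2 + 46*61) + 553)*(-944 - 3703) = ((-7 + 3721 + 2806) + 553)*(-4647) = (6520 + 553)*(-4647) = 7073*(-4647) = -32868231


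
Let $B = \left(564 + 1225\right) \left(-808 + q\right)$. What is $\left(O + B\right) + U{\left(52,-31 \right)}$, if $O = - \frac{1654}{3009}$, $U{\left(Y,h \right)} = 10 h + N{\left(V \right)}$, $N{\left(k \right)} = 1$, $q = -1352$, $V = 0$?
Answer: $- \frac{11628429595}{3009} \approx -3.8645 \cdot 10^{6}$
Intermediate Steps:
$U{\left(Y,h \right)} = 1 + 10 h$ ($U{\left(Y,h \right)} = 10 h + 1 = 1 + 10 h$)
$O = - \frac{1654}{3009}$ ($O = \left(-1654\right) \frac{1}{3009} = - \frac{1654}{3009} \approx -0.54968$)
$B = -3864240$ ($B = \left(564 + 1225\right) \left(-808 - 1352\right) = 1789 \left(-2160\right) = -3864240$)
$\left(O + B\right) + U{\left(52,-31 \right)} = \left(- \frac{1654}{3009} - 3864240\right) + \left(1 + 10 \left(-31\right)\right) = - \frac{11627499814}{3009} + \left(1 - 310\right) = - \frac{11627499814}{3009} - 309 = - \frac{11628429595}{3009}$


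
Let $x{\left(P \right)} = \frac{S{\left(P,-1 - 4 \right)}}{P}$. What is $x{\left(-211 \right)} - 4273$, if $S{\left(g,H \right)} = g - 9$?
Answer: $- \frac{901383}{211} \approx -4272.0$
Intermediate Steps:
$S{\left(g,H \right)} = -9 + g$ ($S{\left(g,H \right)} = g - 9 = -9 + g$)
$x{\left(P \right)} = \frac{-9 + P}{P}$
$x{\left(-211 \right)} - 4273 = \frac{-9 - 211}{-211} - 4273 = \left(- \frac{1}{211}\right) \left(-220\right) - 4273 = \frac{220}{211} - 4273 = - \frac{901383}{211}$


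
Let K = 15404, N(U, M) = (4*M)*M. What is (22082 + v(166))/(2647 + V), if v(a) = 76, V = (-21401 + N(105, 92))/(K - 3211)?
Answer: 45028749/5381221 ≈ 8.3678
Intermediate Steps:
N(U, M) = 4*M**2
V = 12455/12193 (V = (-21401 + 4*92**2)/(15404 - 3211) = (-21401 + 4*8464)/12193 = (-21401 + 33856)*(1/12193) = 12455*(1/12193) = 12455/12193 ≈ 1.0215)
(22082 + v(166))/(2647 + V) = (22082 + 76)/(2647 + 12455/12193) = 22158/(32287326/12193) = 22158*(12193/32287326) = 45028749/5381221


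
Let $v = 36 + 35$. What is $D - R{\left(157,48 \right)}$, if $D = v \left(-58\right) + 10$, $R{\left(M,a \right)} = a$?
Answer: $-4156$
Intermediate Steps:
$v = 71$
$D = -4108$ ($D = 71 \left(-58\right) + 10 = -4118 + 10 = -4108$)
$D - R{\left(157,48 \right)} = -4108 - 48 = -4156$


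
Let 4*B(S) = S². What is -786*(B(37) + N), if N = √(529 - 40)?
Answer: -538017/2 - 786*√489 ≈ -2.8639e+5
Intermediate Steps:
B(S) = S²/4
N = √489 ≈ 22.113
-786*(B(37) + N) = -786*((¼)*37² + √489) = -786*((¼)*1369 + √489) = -786*(1369/4 + √489) = -538017/2 - 786*√489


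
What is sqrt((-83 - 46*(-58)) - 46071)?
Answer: I*sqrt(43486) ≈ 208.53*I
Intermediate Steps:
sqrt((-83 - 46*(-58)) - 46071) = sqrt((-83 + 2668) - 46071) = sqrt(2585 - 46071) = sqrt(-43486) = I*sqrt(43486)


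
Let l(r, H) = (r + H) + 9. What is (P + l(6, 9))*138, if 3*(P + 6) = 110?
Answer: 7544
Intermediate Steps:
P = 92/3 (P = -6 + (1/3)*110 = -6 + 110/3 = 92/3 ≈ 30.667)
l(r, H) = 9 + H + r (l(r, H) = (H + r) + 9 = 9 + H + r)
(P + l(6, 9))*138 = (92/3 + (9 + 9 + 6))*138 = (92/3 + 24)*138 = (164/3)*138 = 7544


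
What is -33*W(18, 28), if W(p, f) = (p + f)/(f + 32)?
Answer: -253/10 ≈ -25.300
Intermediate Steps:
W(p, f) = (f + p)/(32 + f)
-33*W(18, 28) = -33*(28 + 18)/(32 + 28) = -33*46/60 = -11*46/20 = -33*23/30 = -253/10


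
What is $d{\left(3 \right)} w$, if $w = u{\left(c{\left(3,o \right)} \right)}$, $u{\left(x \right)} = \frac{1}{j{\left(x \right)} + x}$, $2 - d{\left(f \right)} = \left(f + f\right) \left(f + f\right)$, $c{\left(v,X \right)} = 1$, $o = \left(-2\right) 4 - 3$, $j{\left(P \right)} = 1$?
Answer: $-17$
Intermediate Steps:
$o = -11$ ($o = -8 - 3 = -11$)
$d{\left(f \right)} = 2 - 4 f^{2}$ ($d{\left(f \right)} = 2 - \left(f + f\right) \left(f + f\right) = 2 - 2 f 2 f = 2 - 4 f^{2}$)
$u{\left(x \right)} = \frac{1}{1 + x}$
$w = \frac{1}{2}$ ($w = \frac{1}{1 + 1} = \frac{1}{2} \approx 0.5$)
$d{\left(3 \right)} w = \left(2 - 4 \cdot 3^{2}\right) \frac{1}{2} = \left(2 - 36\right) \frac{1}{2} = \left(-34\right) \frac{1}{2} = -17$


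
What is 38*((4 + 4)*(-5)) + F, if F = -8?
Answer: -1528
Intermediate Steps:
38*((4 + 4)*(-5)) + F = 38*((4 + 4)*(-5)) - 8 = 38*(8*(-5)) - 8 = 38*(-40) - 8 = -1520 - 8 = -1528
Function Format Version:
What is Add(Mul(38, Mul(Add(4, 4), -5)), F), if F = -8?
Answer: -1528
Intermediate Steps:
Add(Mul(38, Mul(Add(4, 4), -5)), F) = Add(Mul(38, Mul(Add(4, 4), -5)), -8) = Add(Mul(38, Mul(8, -5)), -8) = Add(Mul(38, -40), -8) = Add(-1520, -8) = -1528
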